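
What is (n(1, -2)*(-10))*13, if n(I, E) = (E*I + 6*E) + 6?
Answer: 1040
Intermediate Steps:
n(I, E) = 6 + 6*E + E*I (n(I, E) = (6*E + E*I) + 6 = 6 + 6*E + E*I)
(n(1, -2)*(-10))*13 = ((6 + 6*(-2) - 2*1)*(-10))*13 = ((6 - 12 - 2)*(-10))*13 = -8*(-10)*13 = 80*13 = 1040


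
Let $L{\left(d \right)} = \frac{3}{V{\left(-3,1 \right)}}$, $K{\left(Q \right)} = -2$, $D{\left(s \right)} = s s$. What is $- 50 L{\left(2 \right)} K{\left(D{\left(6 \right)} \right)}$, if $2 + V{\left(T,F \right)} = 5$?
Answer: $100$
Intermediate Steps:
$D{\left(s \right)} = s^{2}$
$V{\left(T,F \right)} = 3$ ($V{\left(T,F \right)} = -2 + 5 = 3$)
$L{\left(d \right)} = 1$ ($L{\left(d \right)} = \frac{3}{3} = 3 \cdot \frac{1}{3} = 1$)
$- 50 L{\left(2 \right)} K{\left(D{\left(6 \right)} \right)} = \left(-50\right) 1 \left(-2\right) = \left(-50\right) \left(-2\right) = 100$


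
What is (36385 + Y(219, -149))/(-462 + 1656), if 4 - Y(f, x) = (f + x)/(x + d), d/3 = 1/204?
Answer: 368661719/12096414 ≈ 30.477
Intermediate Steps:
d = 1/68 (d = 3/204 = 3*(1/204) = 1/68 ≈ 0.014706)
Y(f, x) = 4 - (f + x)/(1/68 + x) (Y(f, x) = 4 - (f + x)/(x + 1/68) = 4 - (f + x)/(1/68 + x))
(36385 + Y(219, -149))/(-462 + 1656) = (36385 + 4*(1 - 17*219 + 51*(-149))/(1 + 68*(-149)))/(-462 + 1656) = (36385 + 4*(1 - 3723 - 7599)/(1 - 10132))/1194 = (36385 + 4*(-11321)/(-10131))*(1/1194) = (36385 + 4*(-1/10131)*(-11321))*(1/1194) = (36385 + 45284/10131)*(1/1194) = (368661719/10131)*(1/1194) = 368661719/12096414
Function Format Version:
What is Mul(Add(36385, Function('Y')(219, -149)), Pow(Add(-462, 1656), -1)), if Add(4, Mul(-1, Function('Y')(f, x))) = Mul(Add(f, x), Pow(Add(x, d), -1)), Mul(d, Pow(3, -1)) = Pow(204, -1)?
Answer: Rational(368661719, 12096414) ≈ 30.477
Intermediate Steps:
d = Rational(1, 68) (d = Mul(3, Pow(204, -1)) = Mul(3, Rational(1, 204)) = Rational(1, 68) ≈ 0.014706)
Function('Y')(f, x) = Add(4, Mul(-1, Pow(Add(Rational(1, 68), x), -1), Add(f, x))) (Function('Y')(f, x) = Add(4, Mul(-1, Mul(Add(f, x), Pow(Add(x, Rational(1, 68)), -1)))) = Add(4, Mul(-1, Mul(Add(f, x), Pow(Add(Rational(1, 68), x), -1)))) = Add(4, Mul(-1, Mul(Pow(Add(Rational(1, 68), x), -1), Add(f, x)))) = Add(4, Mul(-1, Pow(Add(Rational(1, 68), x), -1), Add(f, x))))
Mul(Add(36385, Function('Y')(219, -149)), Pow(Add(-462, 1656), -1)) = Mul(Add(36385, Mul(4, Pow(Add(1, Mul(68, -149)), -1), Add(1, Mul(-17, 219), Mul(51, -149)))), Pow(Add(-462, 1656), -1)) = Mul(Add(36385, Mul(4, Pow(Add(1, -10132), -1), Add(1, -3723, -7599))), Pow(1194, -1)) = Mul(Add(36385, Mul(4, Pow(-10131, -1), -11321)), Rational(1, 1194)) = Mul(Add(36385, Mul(4, Rational(-1, 10131), -11321)), Rational(1, 1194)) = Mul(Add(36385, Rational(45284, 10131)), Rational(1, 1194)) = Mul(Rational(368661719, 10131), Rational(1, 1194)) = Rational(368661719, 12096414)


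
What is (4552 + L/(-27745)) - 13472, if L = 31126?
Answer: -247516526/27745 ≈ -8921.1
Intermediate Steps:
(4552 + L/(-27745)) - 13472 = (4552 + 31126/(-27745)) - 13472 = (4552 + 31126*(-1/27745)) - 13472 = (4552 - 31126/27745) - 13472 = 126264114/27745 - 13472 = -247516526/27745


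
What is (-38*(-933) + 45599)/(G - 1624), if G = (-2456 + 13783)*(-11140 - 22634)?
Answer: -81053/382559722 ≈ -0.00021187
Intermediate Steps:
G = -382558098 (G = 11327*(-33774) = -382558098)
(-38*(-933) + 45599)/(G - 1624) = (-38*(-933) + 45599)/(-382558098 - 1624) = (35454 + 45599)/(-382559722) = 81053*(-1/382559722) = -81053/382559722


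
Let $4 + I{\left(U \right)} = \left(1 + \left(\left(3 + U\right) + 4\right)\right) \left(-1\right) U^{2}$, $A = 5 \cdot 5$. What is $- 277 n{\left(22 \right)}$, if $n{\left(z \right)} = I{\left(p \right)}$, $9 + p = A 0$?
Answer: $-21329$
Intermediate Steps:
$A = 25$
$p = -9$ ($p = -9 + 25 \cdot 0 = -9 + 0 = -9$)
$I{\left(U \right)} = -4 + U^{2} \left(-8 - U\right)$ ($I{\left(U \right)} = -4 + \left(1 + \left(\left(3 + U\right) + 4\right)\right) \left(-1\right) U^{2} = -4 + \left(1 + \left(7 + U\right)\right) \left(-1\right) U^{2} = -4 + \left(8 + U\right) \left(-1\right) U^{2} = -4 + \left(-8 - U\right) U^{2} = -4 + U^{2} \left(-8 - U\right)$)
$n{\left(z \right)} = 77$ ($n{\left(z \right)} = -4 - \left(-9\right)^{3} - 8 \left(-9\right)^{2} = -4 - -729 - 648 = -4 + 729 - 648 = 77$)
$- 277 n{\left(22 \right)} = \left(-277\right) 77 = -21329$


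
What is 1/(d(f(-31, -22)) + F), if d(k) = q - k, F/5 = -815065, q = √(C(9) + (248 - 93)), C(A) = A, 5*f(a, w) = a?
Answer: -50941485/207602791518368 - 25*√41/207602791518368 ≈ -2.4538e-7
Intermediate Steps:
f(a, w) = a/5
q = 2*√41 (q = √(9 + (248 - 93)) = √(9 + 155) = √164 = 2*√41 ≈ 12.806)
F = -4075325 (F = 5*(-815065) = -4075325)
d(k) = -k + 2*√41 (d(k) = 2*√41 - k = -k + 2*√41)
1/(d(f(-31, -22)) + F) = 1/((-(-31)/5 + 2*√41) - 4075325) = 1/((-1*(-31/5) + 2*√41) - 4075325) = 1/((31/5 + 2*√41) - 4075325) = 1/(-20376594/5 + 2*√41)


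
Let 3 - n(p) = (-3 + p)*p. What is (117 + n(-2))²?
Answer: 12100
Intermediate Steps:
n(p) = 3 - p*(-3 + p) (n(p) = 3 - (-3 + p)*p = 3 - p*(-3 + p))
(117 + n(-2))² = (117 + (3 - 1*(-2)² + 3*(-2)))² = (117 + (3 - 1*4 - 6))² = (117 + (3 - 4 - 6))² = (117 - 7)² = 110² = 12100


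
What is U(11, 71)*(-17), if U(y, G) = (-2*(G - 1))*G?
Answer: 168980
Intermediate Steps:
U(y, G) = G*(2 - 2*G) (U(y, G) = (-2*(-1 + G))*G = (2 - 2*G)*G = G*(2 - 2*G))
U(11, 71)*(-17) = (2*71*(1 - 1*71))*(-17) = (2*71*(1 - 71))*(-17) = (2*71*(-70))*(-17) = -9940*(-17) = 168980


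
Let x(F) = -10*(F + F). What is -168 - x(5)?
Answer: -68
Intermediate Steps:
x(F) = -20*F
-168 - x(5) = -168 - (-20)*5 = -168 - 1*(-100) = -168 + 100 = -68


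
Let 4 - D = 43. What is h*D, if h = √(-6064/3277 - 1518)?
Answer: -195*I*√652850494/3277 ≈ -1520.4*I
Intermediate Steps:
D = -39 (D = 4 - 1*43 = 4 - 43 = -39)
h = 5*I*√652850494/3277 (h = √(-6064*1/3277 - 1518) = √(-6064/3277 - 1518) = √(-4980550/3277) = 5*I*√652850494/3277 ≈ 38.985*I)
h*D = (5*I*√652850494/3277)*(-39) = -195*I*√652850494/3277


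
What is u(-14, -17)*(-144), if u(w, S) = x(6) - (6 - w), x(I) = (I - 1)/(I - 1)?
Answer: 2736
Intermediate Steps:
x(I) = 1 (x(I) = (-1 + I)/(-1 + I) = 1)
u(w, S) = -5 + w (u(w, S) = 1 - (6 - w) = 1 + (-6 + w) = -5 + w)
u(-14, -17)*(-144) = (-5 - 14)*(-144) = -19*(-144) = 2736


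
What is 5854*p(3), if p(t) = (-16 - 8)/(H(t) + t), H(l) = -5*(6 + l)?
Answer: 23416/7 ≈ 3345.1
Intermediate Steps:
H(l) = -30 - 5*l
p(t) = -24/(-30 - 4*t) (p(t) = (-16 - 8)/((-30 - 5*t) + t) = -24/(-30 - 4*t))
5854*p(3) = 5854*(12/(15 + 2*3)) = 5854*(12/(15 + 6)) = 5854*(12/21) = 5854*(12*(1/21)) = 5854*(4/7) = 23416/7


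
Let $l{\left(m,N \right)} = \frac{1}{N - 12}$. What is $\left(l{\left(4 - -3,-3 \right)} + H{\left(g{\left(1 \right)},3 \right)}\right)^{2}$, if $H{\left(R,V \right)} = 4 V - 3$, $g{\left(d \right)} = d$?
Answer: $\frac{17956}{225} \approx 79.804$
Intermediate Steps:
$H{\left(R,V \right)} = -3 + 4 V$
$l{\left(m,N \right)} = \frac{1}{-12 + N}$
$\left(l{\left(4 - -3,-3 \right)} + H{\left(g{\left(1 \right)},3 \right)}\right)^{2} = \left(\frac{1}{-12 - 3} + \left(-3 + 4 \cdot 3\right)\right)^{2} = \left(\frac{1}{-15} + \left(-3 + 12\right)\right)^{2} = \left(- \frac{1}{15} + 9\right)^{2} = \left(\frac{134}{15}\right)^{2} = \frac{17956}{225}$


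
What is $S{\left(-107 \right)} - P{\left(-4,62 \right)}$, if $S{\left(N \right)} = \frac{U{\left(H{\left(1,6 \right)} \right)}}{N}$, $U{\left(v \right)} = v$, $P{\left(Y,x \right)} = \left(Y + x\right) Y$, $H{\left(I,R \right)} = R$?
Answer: $\frac{24818}{107} \approx 231.94$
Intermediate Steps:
$P{\left(Y,x \right)} = Y \left(Y + x\right)$
$S{\left(N \right)} = \frac{6}{N}$
$S{\left(-107 \right)} - P{\left(-4,62 \right)} = \frac{6}{-107} - - 4 \left(-4 + 62\right) = 6 \left(- \frac{1}{107}\right) - \left(-4\right) 58 = - \frac{6}{107} - -232 = - \frac{6}{107} + 232 = \frac{24818}{107}$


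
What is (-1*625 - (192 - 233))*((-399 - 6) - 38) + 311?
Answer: 259023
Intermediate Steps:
(-1*625 - (192 - 233))*((-399 - 6) - 38) + 311 = (-625 - 1*(-41))*(-405 - 38) + 311 = (-625 + 41)*(-443) + 311 = -584*(-443) + 311 = 258712 + 311 = 259023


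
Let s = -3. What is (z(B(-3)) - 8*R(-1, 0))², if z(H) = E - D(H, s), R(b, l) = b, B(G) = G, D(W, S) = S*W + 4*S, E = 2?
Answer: 169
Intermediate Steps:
D(W, S) = 4*S + S*W
z(H) = 14 + 3*H (z(H) = 2 - (-3)*(4 + H) = 2 - (-12 - 3*H) = 2 + (12 + 3*H) = 14 + 3*H)
(z(B(-3)) - 8*R(-1, 0))² = ((14 + 3*(-3)) - 8*(-1))² = ((14 - 9) + 8)² = (5 + 8)² = 13² = 169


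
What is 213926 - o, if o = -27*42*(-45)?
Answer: 162896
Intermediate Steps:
o = 51030 (o = -1134*(-45) = 51030)
213926 - o = 213926 - 1*51030 = 213926 - 51030 = 162896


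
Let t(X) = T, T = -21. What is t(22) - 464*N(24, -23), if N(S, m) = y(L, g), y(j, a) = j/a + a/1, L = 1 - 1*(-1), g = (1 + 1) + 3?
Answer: -12633/5 ≈ -2526.6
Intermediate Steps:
g = 5 (g = 2 + 3 = 5)
L = 2 (L = 1 + 1 = 2)
y(j, a) = a + j/a (y(j, a) = j/a + a*1 = j/a + a = a + j/a)
t(X) = -21
N(S, m) = 27/5 (N(S, m) = 5 + 2/5 = 27/5)
t(22) - 464*N(24, -23) = -21 - 464*27/5 = -21 - 12528/5 = -12633/5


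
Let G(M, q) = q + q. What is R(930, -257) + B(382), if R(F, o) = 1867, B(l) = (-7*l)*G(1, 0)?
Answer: 1867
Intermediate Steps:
G(M, q) = 2*q
B(l) = 0 (B(l) = (-7*l)*(2*0) = -7*l*0 = 0)
R(930, -257) + B(382) = 1867 + 0 = 1867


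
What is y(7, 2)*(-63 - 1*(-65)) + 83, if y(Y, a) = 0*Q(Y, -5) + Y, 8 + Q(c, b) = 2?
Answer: 97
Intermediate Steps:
Q(c, b) = -6 (Q(c, b) = -8 + 2 = -6)
y(Y, a) = Y (y(Y, a) = 0*(-6) + Y = 0 + Y = Y)
y(7, 2)*(-63 - 1*(-65)) + 83 = 7*(-63 - 1*(-65)) + 83 = 7*(-63 + 65) + 83 = 7*2 + 83 = 14 + 83 = 97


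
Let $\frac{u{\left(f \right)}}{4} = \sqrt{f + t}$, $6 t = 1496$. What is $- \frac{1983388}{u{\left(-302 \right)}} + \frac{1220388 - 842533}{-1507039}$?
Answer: $- \frac{377855}{1507039} + \frac{495847 i \sqrt{474}}{158} \approx -0.25073 + 68325.0 i$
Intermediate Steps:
$t = \frac{748}{3}$ ($t = \frac{1}{6} \cdot 1496 = \frac{748}{3} \approx 249.33$)
$u{\left(f \right)} = 4 \sqrt{\frac{748}{3} + f}$ ($u{\left(f \right)} = 4 \sqrt{f + \frac{748}{3}} = 4 \sqrt{\frac{748}{3} + f}$)
$- \frac{1983388}{u{\left(-302 \right)}} + \frac{1220388 - 842533}{-1507039} = - \frac{1983388}{\frac{4}{3} \sqrt{2244 + 9 \left(-302\right)}} + \frac{1220388 - 842533}{-1507039} = - \frac{1983388}{\frac{4}{3} \sqrt{2244 - 2718}} + 377855 \left(- \frac{1}{1507039}\right) = - \frac{1983388}{\frac{4}{3} \sqrt{-474}} - \frac{377855}{1507039} = - \frac{1983388}{\frac{4}{3} i \sqrt{474}} - \frac{377855}{1507039} = - 1983388 \left(- \frac{i \sqrt{474}}{632}\right) - \frac{377855}{1507039} = \frac{495847 i \sqrt{474}}{158} - \frac{377855}{1507039} = - \frac{377855}{1507039} + \frac{495847 i \sqrt{474}}{158}$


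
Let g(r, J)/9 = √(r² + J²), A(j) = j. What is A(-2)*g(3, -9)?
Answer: -54*√10 ≈ -170.76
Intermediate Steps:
g(r, J) = 9*√(J² + r²) (g(r, J) = 9*√(r² + J²) = 9*√(J² + r²))
A(-2)*g(3, -9) = -18*√((-9)² + 3²) = -18*√(81 + 9) = -18*√90 = -18*3*√10 = -54*√10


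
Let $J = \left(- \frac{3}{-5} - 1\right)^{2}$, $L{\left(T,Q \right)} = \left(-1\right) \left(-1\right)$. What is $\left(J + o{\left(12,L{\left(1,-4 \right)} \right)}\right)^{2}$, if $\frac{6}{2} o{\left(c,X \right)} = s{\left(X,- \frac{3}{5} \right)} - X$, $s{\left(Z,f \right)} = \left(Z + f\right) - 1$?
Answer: $\frac{784}{5625} \approx 0.13938$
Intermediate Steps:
$L{\left(T,Q \right)} = 1$
$s{\left(Z,f \right)} = -1 + Z + f$
$o{\left(c,X \right)} = - \frac{8}{15}$ ($o{\left(c,X \right)} = \frac{\left(-1 + X - \frac{3}{5}\right) - X}{3} = \frac{\left(- \frac{8}{5} + X\right) - X}{3} = \frac{1}{3} \left(- \frac{8}{5}\right) = - \frac{8}{15}$)
$J = \frac{4}{25}$ ($J = \left(\left(-3\right) \left(- \frac{1}{5}\right) - 1\right)^{2} = \left(\frac{3}{5} - 1\right)^{2} = \left(- \frac{2}{5}\right)^{2} = \frac{4}{25} \approx 0.16$)
$\left(J + o{\left(12,L{\left(1,-4 \right)} \right)}\right)^{2} = \left(\frac{4}{25} - \frac{8}{15}\right)^{2} = \left(- \frac{28}{75}\right)^{2} = \frac{784}{5625}$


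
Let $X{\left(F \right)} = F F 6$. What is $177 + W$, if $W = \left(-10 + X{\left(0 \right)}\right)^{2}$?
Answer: $277$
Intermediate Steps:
$X{\left(F \right)} = 6 F^{2}$ ($X{\left(F \right)} = F^{2} \cdot 6 = 6 F^{2}$)
$W = 100$ ($W = \left(-10 + 6 \cdot 0^{2}\right)^{2} = \left(-10 + 6 \cdot 0\right)^{2} = \left(-10 + 0\right)^{2} = \left(-10\right)^{2} = 100$)
$177 + W = 177 + 100 = 277$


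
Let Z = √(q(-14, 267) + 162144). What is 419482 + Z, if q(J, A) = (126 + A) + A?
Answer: 419482 + 2*√40701 ≈ 4.1989e+5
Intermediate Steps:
q(J, A) = 126 + 2*A
Z = 2*√40701 (Z = √((126 + 2*267) + 162144) = √((126 + 534) + 162144) = √(660 + 162144) = √162804 = 2*√40701 ≈ 403.49)
419482 + Z = 419482 + 2*√40701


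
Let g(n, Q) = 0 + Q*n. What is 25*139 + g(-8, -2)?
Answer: 3491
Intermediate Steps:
g(n, Q) = Q*n
25*139 + g(-8, -2) = 25*139 - 2*(-8) = 3475 + 16 = 3491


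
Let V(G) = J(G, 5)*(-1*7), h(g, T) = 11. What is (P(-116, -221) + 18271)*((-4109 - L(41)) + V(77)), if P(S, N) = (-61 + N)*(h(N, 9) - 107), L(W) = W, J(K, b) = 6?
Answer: -190077856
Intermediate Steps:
P(S, N) = 5856 - 96*N (P(S, N) = (-61 + N)*(11 - 107) = (-61 + N)*(-96) = 5856 - 96*N)
V(G) = -42 (V(G) = 6*(-1*7) = 6*(-7) = -42)
(P(-116, -221) + 18271)*((-4109 - L(41)) + V(77)) = ((5856 - 96*(-221)) + 18271)*((-4109 - 1*41) - 42) = ((5856 + 21216) + 18271)*((-4109 - 41) - 42) = (27072 + 18271)*(-4150 - 42) = 45343*(-4192) = -190077856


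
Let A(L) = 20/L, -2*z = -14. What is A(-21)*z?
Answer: -20/3 ≈ -6.6667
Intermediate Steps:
z = 7 (z = -1/2*(-14) = 7)
A(-21)*z = (20/(-21))*7 = (20*(-1/21))*7 = -20/21*7 = -20/3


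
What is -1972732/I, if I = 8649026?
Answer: -986366/4324513 ≈ -0.22809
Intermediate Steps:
-1972732/I = -1972732/8649026 = -1972732*1/8649026 = -986366/4324513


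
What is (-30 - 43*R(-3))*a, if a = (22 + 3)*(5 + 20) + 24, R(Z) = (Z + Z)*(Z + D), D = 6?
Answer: 482856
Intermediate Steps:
R(Z) = 2*Z*(6 + Z) (R(Z) = (Z + Z)*(Z + 6) = (2*Z)*(6 + Z) = 2*Z*(6 + Z))
a = 649 (a = 25*25 + 24 = 625 + 24 = 649)
(-30 - 43*R(-3))*a = (-30 - 86*(-3)*(6 - 3))*649 = (-30 - 86*(-3)*3)*649 = (-30 - 43*(-18))*649 = (-30 + 774)*649 = 744*649 = 482856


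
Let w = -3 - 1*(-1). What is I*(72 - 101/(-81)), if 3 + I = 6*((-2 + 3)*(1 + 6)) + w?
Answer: 219521/81 ≈ 2710.1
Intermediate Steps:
w = -2 (w = -3 + 1 = -2)
I = 37 (I = -3 + (6*((-2 + 3)*(1 + 6)) - 2) = -3 + (6*(1*7) - 2) = -3 + (6*7 - 2) = -3 + (42 - 2) = -3 + 40 = 37)
I*(72 - 101/(-81)) = 37*(72 - 101/(-81)) = 37*(72 - 101*(-1/81)) = 37*(72 + 101/81) = 37*(5933/81) = 219521/81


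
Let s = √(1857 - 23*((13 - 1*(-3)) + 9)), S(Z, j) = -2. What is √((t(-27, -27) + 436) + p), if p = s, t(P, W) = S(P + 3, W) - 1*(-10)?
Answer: √(444 + √1282) ≈ 21.904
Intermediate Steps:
t(P, W) = 8 (t(P, W) = -2 - 1*(-10) = -2 + 10 = 8)
s = √1282 (s = √(1857 - 23*((13 + 3) + 9)) = √(1857 - 23*(16 + 9)) = √(1857 - 23*25) = √(1857 - 575) = √1282 ≈ 35.805)
p = √1282 ≈ 35.805
√((t(-27, -27) + 436) + p) = √((8 + 436) + √1282) = √(444 + √1282)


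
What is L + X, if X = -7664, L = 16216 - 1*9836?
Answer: -1284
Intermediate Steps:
L = 6380 (L = 16216 - 9836 = 6380)
L + X = 6380 - 7664 = -1284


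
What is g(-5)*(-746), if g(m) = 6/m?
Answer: 4476/5 ≈ 895.20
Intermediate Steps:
g(-5)*(-746) = (6/(-5))*(-746) = (6*(-1/5))*(-746) = -6/5*(-746) = 4476/5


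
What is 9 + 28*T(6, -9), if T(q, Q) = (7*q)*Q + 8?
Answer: -10351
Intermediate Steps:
T(q, Q) = 8 + 7*Q*q (T(q, Q) = 7*Q*q + 8 = 8 + 7*Q*q)
9 + 28*T(6, -9) = 9 + 28*(8 + 7*(-9)*6) = 9 + 28*(8 - 378) = 9 + 28*(-370) = 9 - 10360 = -10351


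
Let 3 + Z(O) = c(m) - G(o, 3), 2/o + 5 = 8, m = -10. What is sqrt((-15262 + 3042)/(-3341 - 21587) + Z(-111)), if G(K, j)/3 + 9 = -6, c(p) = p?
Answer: sqrt(315462282)/3116 ≈ 5.7000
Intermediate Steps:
o = 2/3 (o = 2/(-5 + 8) = 2/3 ≈ 0.66667)
G(K, j) = -45 (G(K, j) = -27 + 3*(-6) = -27 - 18 = -45)
Z(O) = 32 (Z(O) = -3 + (-10 - 1*(-45)) = -3 + (-10 + 45) = -3 + 35 = 32)
sqrt((-15262 + 3042)/(-3341 - 21587) + Z(-111)) = sqrt((-15262 + 3042)/(-3341 - 21587) + 32) = sqrt(-12220/(-24928) + 32) = sqrt(-12220*(-1/24928) + 32) = sqrt(3055/6232 + 32) = sqrt(202479/6232) = sqrt(315462282)/3116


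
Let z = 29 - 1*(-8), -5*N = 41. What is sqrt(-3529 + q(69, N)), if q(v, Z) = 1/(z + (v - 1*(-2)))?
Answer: I*sqrt(1143393)/18 ≈ 59.405*I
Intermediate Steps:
N = -41/5 (N = -1/5*41 = -41/5 ≈ -8.2000)
z = 37 (z = 29 + 8 = 37)
q(v, Z) = 1/(39 + v) (q(v, Z) = 1/(37 + (v - 1*(-2))) = 1/(37 + (v + 2)) = 1/(37 + (2 + v)) = 1/(39 + v))
sqrt(-3529 + q(69, N)) = sqrt(-3529 + 1/(39 + 69)) = sqrt(-3529 + 1/108) = sqrt(-381131/108) = I*sqrt(1143393)/18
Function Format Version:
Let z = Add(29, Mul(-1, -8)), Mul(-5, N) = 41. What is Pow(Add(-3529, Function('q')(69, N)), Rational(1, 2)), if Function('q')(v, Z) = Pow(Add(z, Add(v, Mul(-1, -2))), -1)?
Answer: Mul(Rational(1, 18), I, Pow(1143393, Rational(1, 2))) ≈ Mul(59.405, I)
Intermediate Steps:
N = Rational(-41, 5) (N = Mul(Rational(-1, 5), 41) = Rational(-41, 5) ≈ -8.2000)
z = 37 (z = Add(29, 8) = 37)
Function('q')(v, Z) = Pow(Add(39, v), -1) (Function('q')(v, Z) = Pow(Add(37, Add(v, Mul(-1, -2))), -1) = Pow(Add(37, Add(v, 2)), -1) = Pow(Add(37, Add(2, v)), -1) = Pow(Add(39, v), -1))
Pow(Add(-3529, Function('q')(69, N)), Rational(1, 2)) = Pow(Add(-3529, Pow(Add(39, 69), -1)), Rational(1, 2)) = Pow(Add(-3529, Pow(108, -1)), Rational(1, 2)) = Pow(Add(-3529, Rational(1, 108)), Rational(1, 2)) = Pow(Rational(-381131, 108), Rational(1, 2)) = Mul(Rational(1, 18), I, Pow(1143393, Rational(1, 2)))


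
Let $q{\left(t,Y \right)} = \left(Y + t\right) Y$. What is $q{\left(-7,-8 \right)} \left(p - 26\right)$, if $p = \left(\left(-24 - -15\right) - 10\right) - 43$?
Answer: $-10560$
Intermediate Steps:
$q{\left(t,Y \right)} = Y \left(Y + t\right)$
$p = -62$ ($p = \left(\left(-24 + 15\right) - 10\right) - 43 = \left(-9 - 10\right) - 43 = -19 - 43 = -62$)
$q{\left(-7,-8 \right)} \left(p - 26\right) = - 8 \left(-8 - 7\right) \left(-62 - 26\right) = \left(-8\right) \left(-15\right) \left(-88\right) = 120 \left(-88\right) = -10560$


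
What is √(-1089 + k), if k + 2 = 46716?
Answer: 25*√73 ≈ 213.60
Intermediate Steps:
k = 46714 (k = -2 + 46716 = 46714)
√(-1089 + k) = √(-1089 + 46714) = √45625 = 25*√73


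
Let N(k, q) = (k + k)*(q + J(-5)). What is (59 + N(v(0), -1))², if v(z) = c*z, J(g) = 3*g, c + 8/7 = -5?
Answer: 3481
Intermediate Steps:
c = -43/7 (c = -8/7 - 5 = -43/7 ≈ -6.1429)
v(z) = -43*z/7
N(k, q) = 2*k*(-15 + q) (N(k, q) = (k + k)*(q + 3*(-5)) = (2*k)*(q - 15) = (2*k)*(-15 + q) = 2*k*(-15 + q))
(59 + N(v(0), -1))² = (59 + 2*(-43/7*0)*(-15 - 1))² = (59 + 2*0*(-16))² = (59 + 0)² = 59² = 3481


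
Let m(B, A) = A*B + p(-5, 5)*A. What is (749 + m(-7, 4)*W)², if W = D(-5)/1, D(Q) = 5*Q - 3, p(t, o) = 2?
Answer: 1713481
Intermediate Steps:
D(Q) = -3 + 5*Q
m(B, A) = 2*A + A*B (m(B, A) = A*B + 2*A = 2*A + A*B)
W = -28 (W = (-3 + 5*(-5))/1 = (-3 - 25)*1 = -28*1 = -28)
(749 + m(-7, 4)*W)² = (749 + (4*(2 - 7))*(-28))² = (749 + (4*(-5))*(-28))² = (749 - 20*(-28))² = (749 + 560)² = 1309² = 1713481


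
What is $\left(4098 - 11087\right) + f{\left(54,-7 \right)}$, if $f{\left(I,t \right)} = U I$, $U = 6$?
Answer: $-6665$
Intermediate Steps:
$f{\left(I,t \right)} = 6 I$
$\left(4098 - 11087\right) + f{\left(54,-7 \right)} = \left(4098 - 11087\right) + 6 \cdot 54 = -6989 + 324 = -6665$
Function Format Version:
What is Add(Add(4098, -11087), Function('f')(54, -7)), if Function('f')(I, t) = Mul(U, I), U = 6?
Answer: -6665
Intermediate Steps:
Function('f')(I, t) = Mul(6, I)
Add(Add(4098, -11087), Function('f')(54, -7)) = Add(Add(4098, -11087), Mul(6, 54)) = Add(-6989, 324) = -6665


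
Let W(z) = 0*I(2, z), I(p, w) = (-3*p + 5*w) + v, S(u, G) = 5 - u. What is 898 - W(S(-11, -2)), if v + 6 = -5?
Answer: 898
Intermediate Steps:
v = -11 (v = -6 - 5 = -11)
I(p, w) = -11 - 3*p + 5*w (I(p, w) = (-3*p + 5*w) - 11 = -11 - 3*p + 5*w)
W(z) = 0 (W(z) = 0*(-11 - 3*2 + 5*z) = 0*(-11 - 6 + 5*z) = 0*(-17 + 5*z) = 0)
898 - W(S(-11, -2)) = 898 - 1*0 = 898 + 0 = 898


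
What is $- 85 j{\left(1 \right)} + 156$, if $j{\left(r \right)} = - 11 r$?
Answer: $1091$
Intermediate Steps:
$- 85 j{\left(1 \right)} + 156 = - 85 \left(\left(-11\right) 1\right) + 156 = \left(-85\right) \left(-11\right) + 156 = 935 + 156 = 1091$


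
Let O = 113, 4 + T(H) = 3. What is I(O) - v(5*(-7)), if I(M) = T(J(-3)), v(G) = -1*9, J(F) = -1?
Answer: 8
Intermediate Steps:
v(G) = -9
T(H) = -1 (T(H) = -4 + 3 = -1)
I(M) = -1
I(O) - v(5*(-7)) = -1 - 1*(-9) = -1 + 9 = 8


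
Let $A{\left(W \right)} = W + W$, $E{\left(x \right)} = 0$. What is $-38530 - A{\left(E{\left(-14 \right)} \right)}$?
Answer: $-38530$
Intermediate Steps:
$A{\left(W \right)} = 2 W$
$-38530 - A{\left(E{\left(-14 \right)} \right)} = -38530 - 2 \cdot 0 = -38530 - 0 = -38530 + 0 = -38530$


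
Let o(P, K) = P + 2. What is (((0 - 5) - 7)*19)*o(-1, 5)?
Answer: -228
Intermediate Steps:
o(P, K) = 2 + P
(((0 - 5) - 7)*19)*o(-1, 5) = (((0 - 5) - 7)*19)*(2 - 1) = ((-5 - 7)*19)*1 = -12*19*1 = -228*1 = -228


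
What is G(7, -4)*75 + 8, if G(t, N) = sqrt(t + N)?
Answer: 8 + 75*sqrt(3) ≈ 137.90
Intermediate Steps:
G(t, N) = sqrt(N + t)
G(7, -4)*75 + 8 = sqrt(-4 + 7)*75 + 8 = sqrt(3)*75 + 8 = 75*sqrt(3) + 8 = 8 + 75*sqrt(3)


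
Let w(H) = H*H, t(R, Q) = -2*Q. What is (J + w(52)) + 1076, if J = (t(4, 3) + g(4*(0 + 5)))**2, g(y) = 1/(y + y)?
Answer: 6105121/1600 ≈ 3815.7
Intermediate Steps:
w(H) = H**2
g(y) = 1/(2*y)
J = 57121/1600 (J = (-2*3 + 1/(2*((4*(0 + 5)))))**2 = (-6 + 1/(2*((4*5))))**2 = (-6 + (1/2)/20)**2 = (-6 + (1/2)*(1/20))**2 = (-6 + 1/40)**2 = (-239/40)**2 = 57121/1600 ≈ 35.701)
(J + w(52)) + 1076 = (57121/1600 + 52**2) + 1076 = (57121/1600 + 2704) + 1076 = 4383521/1600 + 1076 = 6105121/1600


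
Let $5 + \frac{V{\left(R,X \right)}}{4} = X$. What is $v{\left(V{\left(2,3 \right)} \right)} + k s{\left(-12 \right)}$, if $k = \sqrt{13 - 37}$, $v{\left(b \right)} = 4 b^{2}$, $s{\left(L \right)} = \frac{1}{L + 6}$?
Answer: $256 - \frac{i \sqrt{6}}{3} \approx 256.0 - 0.8165 i$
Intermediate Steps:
$s{\left(L \right)} = \frac{1}{6 + L}$
$V{\left(R,X \right)} = -20 + 4 X$
$k = 2 i \sqrt{6}$ ($k = \sqrt{-24} = 2 i \sqrt{6} \approx 4.899 i$)
$v{\left(V{\left(2,3 \right)} \right)} + k s{\left(-12 \right)} = 4 \left(-20 + 4 \cdot 3\right)^{2} + \frac{2 i \sqrt{6}}{6 - 12} = 4 \left(-20 + 12\right)^{2} + \frac{2 i \sqrt{6}}{-6} = 4 \left(-8\right)^{2} + 2 i \sqrt{6} \left(- \frac{1}{6}\right) = 4 \cdot 64 - \frac{i \sqrt{6}}{3} = 256 - \frac{i \sqrt{6}}{3}$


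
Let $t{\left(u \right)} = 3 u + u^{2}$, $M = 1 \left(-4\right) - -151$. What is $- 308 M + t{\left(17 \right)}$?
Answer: $-44936$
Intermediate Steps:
$M = 147$ ($M = -4 + 151 = 147$)
$t{\left(u \right)} = u^{2} + 3 u$
$- 308 M + t{\left(17 \right)} = \left(-308\right) 147 + 17 \left(3 + 17\right) = -45276 + 17 \cdot 20 = -45276 + 340 = -44936$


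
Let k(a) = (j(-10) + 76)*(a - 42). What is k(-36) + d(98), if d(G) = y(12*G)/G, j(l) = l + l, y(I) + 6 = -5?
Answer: -428075/98 ≈ -4368.1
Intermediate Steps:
y(I) = -11 (y(I) = -6 - 5 = -11)
j(l) = 2*l
d(G) = -11/G
k(a) = -2352 + 56*a (k(a) = (2*(-10) + 76)*(a - 42) = (-20 + 76)*(-42 + a) = 56*(-42 + a) = -2352 + 56*a)
k(-36) + d(98) = (-2352 + 56*(-36)) - 11/98 = (-2352 - 2016) - 11*1/98 = -4368 - 11/98 = -428075/98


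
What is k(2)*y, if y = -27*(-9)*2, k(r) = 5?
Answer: 2430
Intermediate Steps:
y = 486 (y = 243*2 = 486)
k(2)*y = 5*486 = 2430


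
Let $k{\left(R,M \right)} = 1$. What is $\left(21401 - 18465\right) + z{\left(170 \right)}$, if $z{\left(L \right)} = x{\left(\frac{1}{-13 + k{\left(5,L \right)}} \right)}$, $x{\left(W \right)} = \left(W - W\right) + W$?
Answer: $\frac{35231}{12} \approx 2935.9$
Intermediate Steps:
$x{\left(W \right)} = W$ ($x{\left(W \right)} = 0 + W = W$)
$z{\left(L \right)} = - \frac{1}{12}$ ($z{\left(L \right)} = \frac{1}{-13 + 1} = \frac{1}{-12} = - \frac{1}{12}$)
$\left(21401 - 18465\right) + z{\left(170 \right)} = \left(21401 - 18465\right) - \frac{1}{12} = 2936 - \frac{1}{12} = \frac{35231}{12}$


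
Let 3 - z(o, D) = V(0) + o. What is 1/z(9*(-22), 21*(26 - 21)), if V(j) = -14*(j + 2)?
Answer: 1/229 ≈ 0.0043668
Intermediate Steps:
V(j) = -28 - 14*j (V(j) = -14*(2 + j) = -28 - 14*j)
z(o, D) = 31 - o (z(o, D) = 3 - ((-28 - 14*0) + o) = 3 - ((-28 + 0) + o) = 3 - (-28 + o) = 3 + (28 - o) = 31 - o)
1/z(9*(-22), 21*(26 - 21)) = 1/(31 - 9*(-22)) = 1/(31 - 1*(-198)) = 1/(31 + 198) = 1/229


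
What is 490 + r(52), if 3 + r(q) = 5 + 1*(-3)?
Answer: 489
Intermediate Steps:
r(q) = -1 (r(q) = -3 + (5 + 1*(-3)) = -3 + (5 - 3) = -3 + 2 = -1)
490 + r(52) = 490 - 1 = 489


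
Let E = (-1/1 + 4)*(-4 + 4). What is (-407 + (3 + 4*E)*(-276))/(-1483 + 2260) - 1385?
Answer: -1077380/777 ≈ -1386.6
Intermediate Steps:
E = 0 (E = (-1*1 + 4)*0 = (-1 + 4)*0 = 3*0 = 0)
(-407 + (3 + 4*E)*(-276))/(-1483 + 2260) - 1385 = (-407 + (3 + 4*0)*(-276))/(-1483 + 2260) - 1385 = (-407 + (3 + 0)*(-276))/777 - 1385 = (-407 + 3*(-276))*(1/777) - 1385 = (-407 - 828)*(1/777) - 1385 = -1235*1/777 - 1385 = -1235/777 - 1385 = -1077380/777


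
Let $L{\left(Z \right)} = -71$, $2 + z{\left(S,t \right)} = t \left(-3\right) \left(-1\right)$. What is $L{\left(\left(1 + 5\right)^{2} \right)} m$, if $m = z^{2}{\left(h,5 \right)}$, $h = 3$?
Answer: $-11999$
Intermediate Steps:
$z{\left(S,t \right)} = -2 + 3 t$ ($z{\left(S,t \right)} = -2 + t \left(-3\right) \left(-1\right) = -2 + - 3 t \left(-1\right) = -2 + 3 t$)
$m = 169$ ($m = \left(-2 + 3 \cdot 5\right)^{2} = \left(-2 + 15\right)^{2} = 13^{2} = 169$)
$L{\left(\left(1 + 5\right)^{2} \right)} m = \left(-71\right) 169 = -11999$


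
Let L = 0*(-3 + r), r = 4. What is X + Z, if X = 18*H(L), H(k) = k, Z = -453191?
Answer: -453191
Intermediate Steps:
L = 0 (L = 0*(-3 + 4) = 0*1 = 0)
X = 0 (X = 18*0 = 0)
X + Z = 0 - 453191 = -453191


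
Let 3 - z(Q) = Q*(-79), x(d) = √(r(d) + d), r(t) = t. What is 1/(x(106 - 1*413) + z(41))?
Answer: 1621/5255589 - I*√614/10511178 ≈ 0.00030843 - 2.3574e-6*I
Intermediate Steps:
x(d) = √2*√d (x(d) = √(d + d) = √(2*d) = √2*√d)
z(Q) = 3 + 79*Q (z(Q) = 3 - Q*(-79) = 3 - (-79)*Q = 3 + 79*Q)
1/(x(106 - 1*413) + z(41)) = 1/(√2*√(106 - 1*413) + (3 + 79*41)) = 1/(√2*√(106 - 413) + (3 + 3239)) = 1/(√2*√(-307) + 3242) = 1/(√2*(I*√307) + 3242) = 1/(I*√614 + 3242) = 1/(3242 + I*√614)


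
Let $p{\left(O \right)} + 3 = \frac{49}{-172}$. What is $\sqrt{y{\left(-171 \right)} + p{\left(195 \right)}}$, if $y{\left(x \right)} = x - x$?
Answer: $\frac{i \sqrt{24295}}{86} \approx 1.8124 i$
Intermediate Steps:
$p{\left(O \right)} = - \frac{565}{172}$ ($p{\left(O \right)} = -3 + \frac{49}{-172} = -3 + 49 \left(- \frac{1}{172}\right) = -3 - \frac{49}{172} = - \frac{565}{172}$)
$y{\left(x \right)} = 0$
$\sqrt{y{\left(-171 \right)} + p{\left(195 \right)}} = \sqrt{0 - \frac{565}{172}} = \sqrt{- \frac{565}{172}} = \frac{i \sqrt{24295}}{86}$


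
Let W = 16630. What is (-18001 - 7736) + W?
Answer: -9107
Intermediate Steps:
(-18001 - 7736) + W = (-18001 - 7736) + 16630 = -25737 + 16630 = -9107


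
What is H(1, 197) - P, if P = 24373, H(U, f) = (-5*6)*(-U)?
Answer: -24343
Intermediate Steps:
H(U, f) = 30*U (H(U, f) = -(-30)*U = 30*U)
H(1, 197) - P = 30*1 - 1*24373 = 30 - 24373 = -24343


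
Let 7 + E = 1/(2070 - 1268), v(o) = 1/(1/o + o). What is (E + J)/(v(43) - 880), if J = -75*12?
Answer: 672857025/652810757 ≈ 1.0307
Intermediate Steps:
v(o) = 1/(o + 1/o)
J = -900
E = -5613/802 (E = -7 + 1/(2070 - 1268) = -7 + 1/802 = -5613/802 ≈ -6.9988)
(E + J)/(v(43) - 880) = (-5613/802 - 900)/(43/(1 + 43**2) - 880) = -727413/(802*(43/(1 + 1849) - 880)) = -727413/(802*(43/1850 - 880)) = -727413/(802*(-1627957/1850)) = -727413/802*(-1850/1627957) = 672857025/652810757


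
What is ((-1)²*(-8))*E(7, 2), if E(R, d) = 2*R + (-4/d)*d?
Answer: -80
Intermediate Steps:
E(R, d) = -4 + 2*R (E(R, d) = 2*R - 4 = -4 + 2*R)
((-1)²*(-8))*E(7, 2) = ((-1)²*(-8))*(-4 + 2*7) = (1*(-8))*(-4 + 14) = -8*10 = -80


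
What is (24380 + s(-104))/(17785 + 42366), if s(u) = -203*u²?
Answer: -2171268/60151 ≈ -36.097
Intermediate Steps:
(24380 + s(-104))/(17785 + 42366) = (24380 - 203*(-104)²)/(17785 + 42366) = (24380 - 203*10816)/60151 = (24380 - 2195648)*(1/60151) = -2171268*1/60151 = -2171268/60151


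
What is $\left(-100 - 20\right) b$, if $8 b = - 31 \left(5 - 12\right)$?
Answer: $-3255$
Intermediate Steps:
$b = \frac{217}{8}$ ($b = \frac{\left(-31\right) \left(5 - 12\right)}{8} = \frac{\left(-31\right) \left(-7\right)}{8} = \frac{1}{8} \cdot 217 = \frac{217}{8} \approx 27.125$)
$\left(-100 - 20\right) b = \left(-100 - 20\right) \frac{217}{8} = \left(-120\right) \frac{217}{8} = -3255$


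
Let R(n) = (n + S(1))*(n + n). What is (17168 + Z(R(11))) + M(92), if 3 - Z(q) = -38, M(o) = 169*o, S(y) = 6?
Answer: 32757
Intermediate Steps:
R(n) = 2*n*(6 + n) (R(n) = (n + 6)*(n + n) = (6 + n)*(2*n) = 2*n*(6 + n))
Z(q) = 41 (Z(q) = 3 - 1*(-38) = 3 + 38 = 41)
(17168 + Z(R(11))) + M(92) = (17168 + 41) + 169*92 = 17209 + 15548 = 32757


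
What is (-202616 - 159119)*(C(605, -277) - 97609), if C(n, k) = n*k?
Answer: 95929951590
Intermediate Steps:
C(n, k) = k*n
(-202616 - 159119)*(C(605, -277) - 97609) = (-202616 - 159119)*(-277*605 - 97609) = -361735*(-167585 - 97609) = -361735*(-265194) = 95929951590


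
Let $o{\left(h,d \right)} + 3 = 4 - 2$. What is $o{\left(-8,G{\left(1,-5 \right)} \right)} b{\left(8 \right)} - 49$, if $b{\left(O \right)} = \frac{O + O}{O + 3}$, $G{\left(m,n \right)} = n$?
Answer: $- \frac{555}{11} \approx -50.455$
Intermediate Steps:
$o{\left(h,d \right)} = -1$ ($o{\left(h,d \right)} = -3 + \left(4 - 2\right) = -3 + 2 = -1$)
$b{\left(O \right)} = \frac{2 O}{3 + O}$
$o{\left(-8,G{\left(1,-5 \right)} \right)} b{\left(8 \right)} - 49 = - \frac{2 \cdot 8}{3 + 8} - 49 = - \frac{2 \cdot 8}{11} - 49 = \left(-1\right) \frac{16}{11} - 49 = - \frac{16}{11} - 49 = - \frac{555}{11}$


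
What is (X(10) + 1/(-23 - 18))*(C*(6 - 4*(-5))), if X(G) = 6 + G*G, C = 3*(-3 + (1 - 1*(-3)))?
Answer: 338910/41 ≈ 8266.1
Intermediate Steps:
C = 3 (C = 3*(-3 + (1 + 3)) = 3*(-3 + 4) = 3*1 = 3)
X(G) = 6 + G**2
(X(10) + 1/(-23 - 18))*(C*(6 - 4*(-5))) = ((6 + 10**2) + 1/(-23 - 18))*(3*(6 - 4*(-5))) = ((6 + 100) + 1/(-41))*(3*(6 + 20)) = (106 - 1/41)*(3*26) = (4345/41)*78 = 338910/41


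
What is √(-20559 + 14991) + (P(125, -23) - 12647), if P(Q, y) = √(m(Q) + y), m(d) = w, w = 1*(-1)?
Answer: -12647 + 2*I*√6 + 8*I*√87 ≈ -12647.0 + 79.518*I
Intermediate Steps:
w = -1
m(d) = -1
P(Q, y) = √(-1 + y)
√(-20559 + 14991) + (P(125, -23) - 12647) = √(-20559 + 14991) + (√(-1 - 23) - 12647) = √(-5568) + (√(-24) - 12647) = 8*I*√87 + (2*I*√6 - 12647) = 8*I*√87 + (-12647 + 2*I*√6) = -12647 + 2*I*√6 + 8*I*√87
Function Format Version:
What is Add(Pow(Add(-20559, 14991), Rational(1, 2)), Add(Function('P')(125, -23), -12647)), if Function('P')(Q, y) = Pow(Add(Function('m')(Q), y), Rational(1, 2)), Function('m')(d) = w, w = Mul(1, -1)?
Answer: Add(-12647, Mul(2, I, Pow(6, Rational(1, 2))), Mul(8, I, Pow(87, Rational(1, 2)))) ≈ Add(-12647., Mul(79.518, I))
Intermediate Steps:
w = -1
Function('m')(d) = -1
Function('P')(Q, y) = Pow(Add(-1, y), Rational(1, 2))
Add(Pow(Add(-20559, 14991), Rational(1, 2)), Add(Function('P')(125, -23), -12647)) = Add(Pow(Add(-20559, 14991), Rational(1, 2)), Add(Pow(Add(-1, -23), Rational(1, 2)), -12647)) = Add(Pow(-5568, Rational(1, 2)), Add(Pow(-24, Rational(1, 2)), -12647)) = Add(Mul(8, I, Pow(87, Rational(1, 2))), Add(Mul(2, I, Pow(6, Rational(1, 2))), -12647)) = Add(Mul(8, I, Pow(87, Rational(1, 2))), Add(-12647, Mul(2, I, Pow(6, Rational(1, 2))))) = Add(-12647, Mul(2, I, Pow(6, Rational(1, 2))), Mul(8, I, Pow(87, Rational(1, 2))))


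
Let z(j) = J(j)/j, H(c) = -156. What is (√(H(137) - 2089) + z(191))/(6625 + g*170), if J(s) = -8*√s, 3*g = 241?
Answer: -24*√191/11621395 + 3*I*√2245/60845 ≈ -2.8541e-5 + 0.0023362*I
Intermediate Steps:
g = 241/3 (g = (⅓)*241 = 241/3 ≈ 80.333)
z(j) = -8/√j (z(j) = (-8*√j)/j = -8/√j)
(√(H(137) - 2089) + z(191))/(6625 + g*170) = (√(-156 - 2089) - 8*√191/191)/(6625 + (241/3)*170) = (√(-2245) - 8*√191/191)/(6625 + 40970/3) = (I*√2245 - 8*√191/191)/(60845/3) = (-8*√191/191 + I*√2245)*(3/60845) = -24*√191/11621395 + 3*I*√2245/60845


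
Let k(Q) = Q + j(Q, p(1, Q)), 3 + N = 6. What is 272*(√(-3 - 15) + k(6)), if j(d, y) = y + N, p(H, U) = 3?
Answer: 3264 + 816*I*√2 ≈ 3264.0 + 1154.0*I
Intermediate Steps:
N = 3 (N = -3 + 6 = 3)
j(d, y) = 3 + y (j(d, y) = y + 3 = 3 + y)
k(Q) = 6 + Q (k(Q) = Q + (3 + 3) = Q + 6 = 6 + Q)
272*(√(-3 - 15) + k(6)) = 272*(√(-3 - 15) + (6 + 6)) = 272*(√(-18) + 12) = 272*(3*I*√2 + 12) = 272*(12 + 3*I*√2) = 3264 + 816*I*√2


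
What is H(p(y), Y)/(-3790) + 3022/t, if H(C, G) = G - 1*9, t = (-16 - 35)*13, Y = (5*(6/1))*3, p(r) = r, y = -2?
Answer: -11507083/2512770 ≈ -4.5794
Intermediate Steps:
Y = 90 (Y = (5*(6*1))*3 = (5*6)*3 = 30*3 = 90)
t = -663 (t = -51*13 = -663)
H(C, G) = -9 + G (H(C, G) = G - 9 = -9 + G)
H(p(y), Y)/(-3790) + 3022/t = (-9 + 90)/(-3790) + 3022/(-663) = 81*(-1/3790) + 3022*(-1/663) = -81/3790 - 3022/663 = -11507083/2512770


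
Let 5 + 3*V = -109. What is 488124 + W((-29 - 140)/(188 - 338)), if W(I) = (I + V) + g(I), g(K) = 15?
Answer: 73215319/150 ≈ 4.8810e+5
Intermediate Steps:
V = -38 (V = -5/3 + (1/3)*(-109) = -5/3 - 109/3 = -38)
W(I) = -23 + I (W(I) = (I - 38) + 15 = (-38 + I) + 15 = -23 + I)
488124 + W((-29 - 140)/(188 - 338)) = 488124 + (-23 + (-29 - 140)/(188 - 338)) = 488124 + (-23 - 169/(-150)) = 488124 + (-23 - 169*(-1/150)) = 488124 + (-23 + 169/150) = 488124 - 3281/150 = 73215319/150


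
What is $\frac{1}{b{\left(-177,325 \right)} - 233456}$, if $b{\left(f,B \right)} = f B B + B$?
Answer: $- \frac{1}{18928756} \approx -5.283 \cdot 10^{-8}$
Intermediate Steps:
$b{\left(f,B \right)} = B + f B^{2}$ ($b{\left(f,B \right)} = B f B + B = f B^{2} + B = B + f B^{2}$)
$\frac{1}{b{\left(-177,325 \right)} - 233456} = \frac{1}{325 \left(1 + 325 \left(-177\right)\right) - 233456} = \frac{1}{325 \left(1 - 57525\right) - 233456} = \frac{1}{325 \left(-57524\right) - 233456} = \frac{1}{-18695300 - 233456} = \frac{1}{-18928756} = - \frac{1}{18928756}$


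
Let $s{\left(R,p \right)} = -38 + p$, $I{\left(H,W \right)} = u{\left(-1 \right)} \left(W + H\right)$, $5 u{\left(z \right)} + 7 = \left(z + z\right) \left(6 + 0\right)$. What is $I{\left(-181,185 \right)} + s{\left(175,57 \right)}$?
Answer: $\frac{19}{5} \approx 3.8$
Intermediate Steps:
$u{\left(z \right)} = - \frac{7}{5} + \frac{12 z}{5}$ ($u{\left(z \right)} = - \frac{7}{5} + \frac{\left(z + z\right) \left(6 + 0\right)}{5} = - \frac{7}{5} + \frac{2 z 6}{5} = - \frac{7}{5} + \frac{12 z}{5}$)
$I{\left(H,W \right)} = - \frac{19 H}{5} - \frac{19 W}{5}$ ($I{\left(H,W \right)} = \left(- \frac{7}{5} + \frac{12}{5} \left(-1\right)\right) \left(W + H\right) = \left(- \frac{7}{5} - \frac{12}{5}\right) \left(H + W\right) = - \frac{19 \left(H + W\right)}{5} = - \frac{19 H}{5} - \frac{19 W}{5}$)
$I{\left(-181,185 \right)} + s{\left(175,57 \right)} = \left(\left(- \frac{19}{5}\right) \left(-181\right) - 703\right) + \left(-38 + 57\right) = \left(\frac{3439}{5} - 703\right) + 19 = - \frac{76}{5} + 19 = \frac{19}{5}$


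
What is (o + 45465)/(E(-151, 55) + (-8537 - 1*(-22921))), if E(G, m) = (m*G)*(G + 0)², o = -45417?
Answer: -48/189347921 ≈ -2.5350e-7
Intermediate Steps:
E(G, m) = m*G³ (E(G, m) = (G*m)*G² = m*G³)
(o + 45465)/(E(-151, 55) + (-8537 - 1*(-22921))) = (-45417 + 45465)/(55*(-151)³ + (-8537 - 1*(-22921))) = 48/(55*(-3442951) + (-8537 + 22921)) = 48/(-189362305 + 14384) = 48/(-189347921) = 48*(-1/189347921) = -48/189347921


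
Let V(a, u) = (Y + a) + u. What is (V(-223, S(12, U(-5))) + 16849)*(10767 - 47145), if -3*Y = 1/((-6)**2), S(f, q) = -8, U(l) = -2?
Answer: -3627175603/6 ≈ -6.0453e+8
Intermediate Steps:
Y = -1/108 (Y = -1/(3*((-6)**2)) = -1/3/36 = -1/3*1/36 = -1/108 ≈ -0.0092593)
V(a, u) = -1/108 + a + u (V(a, u) = (-1/108 + a) + u = -1/108 + a + u)
(V(-223, S(12, U(-5))) + 16849)*(10767 - 47145) = ((-1/108 - 223 - 8) + 16849)*(10767 - 47145) = (-24949/108 + 16849)*(-36378) = (1794743/108)*(-36378) = -3627175603/6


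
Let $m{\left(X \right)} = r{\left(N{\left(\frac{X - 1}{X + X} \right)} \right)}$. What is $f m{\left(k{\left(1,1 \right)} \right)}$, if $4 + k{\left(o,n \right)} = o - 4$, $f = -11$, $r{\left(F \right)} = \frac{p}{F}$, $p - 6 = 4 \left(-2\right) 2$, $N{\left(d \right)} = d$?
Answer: $\frac{385}{2} \approx 192.5$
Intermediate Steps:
$p = -10$ ($p = 6 + 4 \left(-2\right) 2 = 6 - 16 = -10$)
$r{\left(F \right)} = - \frac{10}{F}$
$k{\left(o,n \right)} = -8 + o$ ($k{\left(o,n \right)} = -4 + \left(o - 4\right) = -4 + \left(-4 + o\right) = -8 + o$)
$m{\left(X \right)} = - \frac{20 X}{-1 + X}$ ($m{\left(X \right)} = - \frac{10}{\left(X - 1\right) \frac{1}{X + X}} = - \frac{10}{\left(-1 + X\right) \frac{1}{2 X}} = - \frac{10}{\frac{1}{2} \frac{1}{X} \left(-1 + X\right)} = - 10 \frac{2 X}{-1 + X} = - \frac{20 X}{-1 + X}$)
$f m{\left(k{\left(1,1 \right)} \right)} = - 11 \left(- \frac{20 \left(-8 + 1\right)}{-1 + \left(-8 + 1\right)}\right) = - 11 \left(\left(-20\right) \left(-7\right) \frac{1}{-1 - 7}\right) = - 11 \left(\left(-20\right) \left(-7\right) \frac{1}{-8}\right) = - 11 \left(\left(-20\right) \left(-7\right) \left(- \frac{1}{8}\right)\right) = \left(-11\right) \left(- \frac{35}{2}\right) = \frac{385}{2}$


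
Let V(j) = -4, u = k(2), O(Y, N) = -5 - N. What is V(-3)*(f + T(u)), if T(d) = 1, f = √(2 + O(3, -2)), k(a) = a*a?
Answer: -4 - 4*I ≈ -4.0 - 4.0*I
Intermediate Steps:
k(a) = a²
f = I (f = √(2 + (-5 - 1*(-2))) = √(2 + (-5 + 2)) = √(2 - 3) = √(-1) = I ≈ 1.0*I)
u = 4 (u = 2² = 4)
V(-3)*(f + T(u)) = -4*(I + 1) = -4*(1 + I) = -4 - 4*I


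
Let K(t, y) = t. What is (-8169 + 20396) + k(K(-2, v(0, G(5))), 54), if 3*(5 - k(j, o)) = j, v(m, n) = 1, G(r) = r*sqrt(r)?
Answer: 36698/3 ≈ 12233.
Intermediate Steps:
G(r) = r**(3/2)
k(j, o) = 5 - j/3
(-8169 + 20396) + k(K(-2, v(0, G(5))), 54) = (-8169 + 20396) + (5 - 1/3*(-2)) = 12227 + (5 + 2/3) = 12227 + 17/3 = 36698/3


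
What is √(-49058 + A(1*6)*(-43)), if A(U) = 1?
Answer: I*√49101 ≈ 221.59*I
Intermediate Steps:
√(-49058 + A(1*6)*(-43)) = √(-49058 + 1*(-43)) = √(-49058 - 43) = √(-49101) = I*√49101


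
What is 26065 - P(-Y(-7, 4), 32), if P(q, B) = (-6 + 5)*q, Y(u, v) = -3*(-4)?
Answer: 26053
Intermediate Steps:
Y(u, v) = 12
P(q, B) = -q
26065 - P(-Y(-7, 4), 32) = 26065 - (-1)*(-1*12) = 26065 - (-1)*(-12) = 26065 - 1*12 = 26065 - 12 = 26053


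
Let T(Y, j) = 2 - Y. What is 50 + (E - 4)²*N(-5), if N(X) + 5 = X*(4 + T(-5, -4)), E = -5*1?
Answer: -4810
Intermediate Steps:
E = -5
N(X) = -5 + 11*X (N(X) = -5 + X*(4 + (2 - 1*(-5))) = -5 + X*(4 + (2 + 5)) = -5 + X*(4 + 7) = -5 + X*11 = -5 + 11*X)
50 + (E - 4)²*N(-5) = 50 + (-5 - 4)²*(-5 + 11*(-5)) = 50 + (-9)²*(-5 - 55) = 50 + 81*(-60) = 50 - 4860 = -4810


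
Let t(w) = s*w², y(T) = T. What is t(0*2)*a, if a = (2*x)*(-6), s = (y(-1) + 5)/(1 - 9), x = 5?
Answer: 0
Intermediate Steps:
s = -½ (s = (-1 + 5)/(1 - 9) = 4/(-8) = 4*(-⅛) = -½ ≈ -0.50000)
a = -60 (a = (2*5)*(-6) = 10*(-6) = -60)
t(w) = -w²/2
t(0*2)*a = -(0*2)²/2*(-60) = -½*0²*(-60) = -½*0*(-60) = 0*(-60) = 0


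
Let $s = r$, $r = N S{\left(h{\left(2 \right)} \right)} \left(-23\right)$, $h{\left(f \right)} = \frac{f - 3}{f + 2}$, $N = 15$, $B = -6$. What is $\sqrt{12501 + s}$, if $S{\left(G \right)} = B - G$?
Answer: $\frac{\sqrt{57939}}{2} \approx 120.35$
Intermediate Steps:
$h{\left(f \right)} = \frac{-3 + f}{2 + f}$
$S{\left(G \right)} = -6 - G$
$r = \frac{7935}{4}$ ($r = 15 \left(-6 - \frac{-3 + 2}{2 + 2}\right) \left(-23\right) = 15 \left(-6 - \frac{1}{4} \left(-1\right)\right) \left(-23\right) = 15 \left(-6 - - \frac{1}{4}\right) \left(-23\right) = 15 \left(-6 + \frac{1}{4}\right) \left(-23\right) = 15 \left(- \frac{23}{4}\right) \left(-23\right) = \left(- \frac{345}{4}\right) \left(-23\right) = \frac{7935}{4} \approx 1983.8$)
$s = \frac{7935}{4} \approx 1983.8$
$\sqrt{12501 + s} = \sqrt{12501 + \frac{7935}{4}} = \sqrt{\frac{57939}{4}} = \frac{\sqrt{57939}}{2}$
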